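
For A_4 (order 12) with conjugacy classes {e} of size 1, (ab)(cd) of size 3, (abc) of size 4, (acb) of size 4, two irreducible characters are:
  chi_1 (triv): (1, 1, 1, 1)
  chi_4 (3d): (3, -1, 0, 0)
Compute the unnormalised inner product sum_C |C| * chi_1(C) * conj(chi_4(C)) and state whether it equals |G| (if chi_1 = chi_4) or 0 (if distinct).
Sum = 0; so <chi_1, chi_4> = 0 (distinct irreducibles are orthogonal).

Working: Compute term by term over conjugacy classes (|C| * chi_1(C) * conj(chi_4(C))):
  1*(1)*conj(3) + 3*(1)*conj(-1) + 4*(1)*conj(0) + 4*(1)*conj(0)
  = (3) + (-3) + (0) + (0)
  = 0.
(Exp terms are combined using exp(i*s)*conj(exp(i*t)) = exp(i*(s-t)), and sums of them are collapsed using the identity that for every m > 1 the m distinct m-th roots of unity sum to 0, e.g. 1 + exp(2*I*pi/3) + exp(-2*I*pi/3) = 0.)
Dividing by |G| = 12 gives 0/12 = 0, matching the row-orthogonality relation <chi_1, chi_4> = [chi_1 = chi_4].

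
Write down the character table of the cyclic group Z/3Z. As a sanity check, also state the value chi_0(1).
Character table of Z/3Z (irreps indexed chi_0,...,chi_2 with chi_k(m) = zeta_3^(k*m), zeta_3 = exp(2*pi*i/3)):
  irrep \ class  {0} (size 1)  {1} (size 1)    {2} (size 1)  
  chi_0          1             1               1             
  chi_1          1             exp(2*I*pi/3)   exp(-2*I*pi/3)
  chi_2          1             exp(-2*I*pi/3)  exp(2*I*pi/3) 

Spot check: chi_0(1) = zeta_3^(0*1) = zeta_3^0 = 1.

Why: Z/3Z is abelian, so all 3 irreducible complex representations are 1-dimensional. They are given by chi_k(m) = zeta_3^(k*m) for k = 0,...,2. Row orthogonality: sum_m chi_k(m) conj(chi_l(m)) = 3 * [k = l].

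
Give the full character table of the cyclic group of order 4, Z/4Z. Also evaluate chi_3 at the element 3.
Character table of Z/4Z (irreps indexed chi_0,...,chi_3 with chi_k(m) = zeta_4^(k*m), zeta_4 = exp(2*pi*i/4)):
  irrep \ class  {0} (size 1)  {1} (size 1)  {2} (size 1)  {3} (size 1)
  chi_0          1             1             1             1           
  chi_1          1             I             -1            -I          
  chi_2          1             -1            1             -1          
  chi_3          1             -I            -1            I           

Spot check: chi_3(3) = zeta_4^(3*3) = zeta_4^9 = I.

Derivation: Z/4Z is abelian, so all 4 irreducible complex representations are 1-dimensional. They are given by chi_k(m) = zeta_4^(k*m) for k = 0,...,3. Row orthogonality: sum_m chi_k(m) conj(chi_l(m)) = 4 * [k = l].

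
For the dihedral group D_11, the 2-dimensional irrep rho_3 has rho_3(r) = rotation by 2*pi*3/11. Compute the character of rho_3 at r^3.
chi_{rho_3}(r^3) = 2*cos(2*pi*3*3/11) = 2*cos(4*pi/11)

Proof sketch: rho_3(r^3) is rotation by angle 2*pi*3*3/11, whose trace is 2*cos(2*pi*3*3/11) = 2*cos(4*pi/11).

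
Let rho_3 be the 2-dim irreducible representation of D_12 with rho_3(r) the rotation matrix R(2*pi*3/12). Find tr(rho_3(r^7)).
chi_{rho_3}(r^7) = 2*cos(2*pi*3*7/12) = 0

Argument: rho_3(r^7) is rotation by angle 2*pi*3*7/12, whose trace is 2*cos(2*pi*3*7/12) = 0.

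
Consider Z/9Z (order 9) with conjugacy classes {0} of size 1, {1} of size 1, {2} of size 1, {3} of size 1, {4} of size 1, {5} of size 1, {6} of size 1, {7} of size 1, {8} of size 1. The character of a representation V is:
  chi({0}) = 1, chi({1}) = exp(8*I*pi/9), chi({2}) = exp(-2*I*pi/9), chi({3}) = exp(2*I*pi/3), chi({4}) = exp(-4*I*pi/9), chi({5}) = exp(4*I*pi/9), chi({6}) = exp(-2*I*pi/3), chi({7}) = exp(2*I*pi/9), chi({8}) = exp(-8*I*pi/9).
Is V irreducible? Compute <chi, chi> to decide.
Irreducible: <chi, chi> = 1.

Reasoning: <chi, chi> = (1/|G|) sum_C |C| * |chi(C)|^2 = (1/9)[1*|1|^2 + 1*|exp(8*I*pi/9)|^2 + 1*|exp(-2*I*pi/9)|^2 + 1*|exp(2*I*pi/3)|^2 + 1*|exp(-4*I*pi/9)|^2 + 1*|exp(4*I*pi/9)|^2 + 1*|exp(-2*I*pi/3)|^2 + 1*|exp(2*I*pi/9)|^2 + 1*|exp(-8*I*pi/9)|^2]
  = (1/9)[(1) + (1) + (1) + (1) + (1) + (1) + (1) + (1) + (1)] = 9/9 = 1.
(Exp terms are combined using exp(i*s)*conj(exp(i*t)) = exp(i*(s-t)), and sums of them are collapsed using the identity that for every m > 1 the m distinct m-th roots of unity sum to 0, e.g. 1 + exp(2*I*pi/3) + exp(-2*I*pi/3) = 0.)
A character is irreducible iff <chi, chi> = 1, so this representation is irreducible.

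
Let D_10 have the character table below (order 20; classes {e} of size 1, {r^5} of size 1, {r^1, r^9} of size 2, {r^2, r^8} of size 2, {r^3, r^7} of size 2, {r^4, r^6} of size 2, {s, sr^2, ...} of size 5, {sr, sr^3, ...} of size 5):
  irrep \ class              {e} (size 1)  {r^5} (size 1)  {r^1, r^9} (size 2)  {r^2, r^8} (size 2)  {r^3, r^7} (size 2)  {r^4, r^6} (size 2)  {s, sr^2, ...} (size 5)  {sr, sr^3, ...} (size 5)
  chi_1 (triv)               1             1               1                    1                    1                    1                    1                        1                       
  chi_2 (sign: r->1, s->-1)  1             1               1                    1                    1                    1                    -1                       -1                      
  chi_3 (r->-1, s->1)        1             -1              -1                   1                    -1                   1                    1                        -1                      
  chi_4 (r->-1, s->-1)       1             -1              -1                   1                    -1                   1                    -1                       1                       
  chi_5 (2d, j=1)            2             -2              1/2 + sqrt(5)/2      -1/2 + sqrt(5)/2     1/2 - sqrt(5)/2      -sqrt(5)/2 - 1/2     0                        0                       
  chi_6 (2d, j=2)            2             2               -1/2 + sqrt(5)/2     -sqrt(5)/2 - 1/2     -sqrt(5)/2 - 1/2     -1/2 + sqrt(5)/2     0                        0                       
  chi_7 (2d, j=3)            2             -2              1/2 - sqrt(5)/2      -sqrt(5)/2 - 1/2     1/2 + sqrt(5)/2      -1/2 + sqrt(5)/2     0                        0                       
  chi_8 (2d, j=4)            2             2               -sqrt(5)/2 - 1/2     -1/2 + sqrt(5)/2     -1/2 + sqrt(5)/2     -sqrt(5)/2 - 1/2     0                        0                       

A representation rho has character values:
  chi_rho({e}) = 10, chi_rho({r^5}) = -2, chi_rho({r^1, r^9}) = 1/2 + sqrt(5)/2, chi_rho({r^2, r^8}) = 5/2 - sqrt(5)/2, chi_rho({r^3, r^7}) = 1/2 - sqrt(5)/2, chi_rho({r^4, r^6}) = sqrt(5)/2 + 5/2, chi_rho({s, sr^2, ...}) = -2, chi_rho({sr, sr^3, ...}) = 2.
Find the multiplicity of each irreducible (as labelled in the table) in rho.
Multiplicities: chi_1: 1, chi_2: 1, chi_3: 0, chi_4: 2, chi_5: 1, chi_6: 1, chi_7: 1, chi_8: 0.

Explanation: Use <chi_rho, chi> = (1/|G|) sum_C |C| * chi_rho(C) * conj(chi(C)) with |G| = 20 for each irreducible chi in the table:
  <chi_rho, chi_1> = (1/20)[1*(10)*conj(1) + 1*(-2)*conj(1) + 2*(1/2 + sqrt(5)/2)*conj(1) + 2*(5/2 - sqrt(5)/2)*conj(1) + 2*(1/2 - sqrt(5)/2)*conj(1) + 2*(sqrt(5)/2 + 5/2)*conj(1) + 5*(-2)*conj(1) + 5*(2)*conj(1)]
      = (1/20)[(10) + (-2) + (1 + sqrt(5)) + (5 - sqrt(5)) + (1 - sqrt(5)) + (sqrt(5) + 5) + (-10) + (10)] = 20/20 = 1
  <chi_rho, chi_2> = (1/20)[1*(10)*conj(1) + 1*(-2)*conj(1) + 2*(1/2 + sqrt(5)/2)*conj(1) + 2*(5/2 - sqrt(5)/2)*conj(1) + 2*(1/2 - sqrt(5)/2)*conj(1) + 2*(sqrt(5)/2 + 5/2)*conj(1) + 5*(-2)*conj(-1) + 5*(2)*conj(-1)]
      = (1/20)[(10) + (-2) + (1 + sqrt(5)) + (5 - sqrt(5)) + (1 - sqrt(5)) + (sqrt(5) + 5) + (10) + (-10)] = 20/20 = 1
  <chi_rho, chi_3> = (1/20)[1*(10)*conj(1) + 1*(-2)*conj(-1) + 2*(1/2 + sqrt(5)/2)*conj(-1) + 2*(5/2 - sqrt(5)/2)*conj(1) + 2*(1/2 - sqrt(5)/2)*conj(-1) + 2*(sqrt(5)/2 + 5/2)*conj(1) + 5*(-2)*conj(1) + 5*(2)*conj(-1)]
      = (1/20)[(10) + (2) + (-sqrt(5) - 1) + (5 - sqrt(5)) + (-1 + sqrt(5)) + (sqrt(5) + 5) + (-10) + (-10)] = 0/20 = 0
  <chi_rho, chi_4> = (1/20)[1*(10)*conj(1) + 1*(-2)*conj(-1) + 2*(1/2 + sqrt(5)/2)*conj(-1) + 2*(5/2 - sqrt(5)/2)*conj(1) + 2*(1/2 - sqrt(5)/2)*conj(-1) + 2*(sqrt(5)/2 + 5/2)*conj(1) + 5*(-2)*conj(-1) + 5*(2)*conj(1)]
      = (1/20)[(10) + (2) + (-sqrt(5) - 1) + (5 - sqrt(5)) + (-1 + sqrt(5)) + (sqrt(5) + 5) + (10) + (10)] = 40/20 = 2
  <chi_rho, chi_5> = (1/20)[1*(10)*conj(2) + 1*(-2)*conj(-2) + 2*(1/2 + sqrt(5)/2)*conj(1/2 + sqrt(5)/2) + 2*(5/2 - sqrt(5)/2)*conj(-1/2 + sqrt(5)/2) + 2*(1/2 - sqrt(5)/2)*conj(1/2 - sqrt(5)/2) + 2*(sqrt(5)/2 + 5/2)*conj(-sqrt(5)/2 - 1/2) + 5*(-2)*conj(0) + 5*(2)*conj(0)]
      = (1/20)[(20) + (4) + (sqrt(5) + 3) + (-5 + 3*sqrt(5)) + (3 - sqrt(5)) + (-3*sqrt(5) - 5) + (0) + (0)] = 20/20 = 1
  <chi_rho, chi_6> = (1/20)[1*(10)*conj(2) + 1*(-2)*conj(2) + 2*(1/2 + sqrt(5)/2)*conj(-1/2 + sqrt(5)/2) + 2*(5/2 - sqrt(5)/2)*conj(-sqrt(5)/2 - 1/2) + 2*(1/2 - sqrt(5)/2)*conj(-sqrt(5)/2 - 1/2) + 2*(sqrt(5)/2 + 5/2)*conj(-1/2 + sqrt(5)/2) + 5*(-2)*conj(0) + 5*(2)*conj(0)]
      = (1/20)[(20) + (-4) + (2) + (-2*sqrt(5)) + (2) + (2*sqrt(5)) + (0) + (0)] = 20/20 = 1
  <chi_rho, chi_7> = (1/20)[1*(10)*conj(2) + 1*(-2)*conj(-2) + 2*(1/2 + sqrt(5)/2)*conj(1/2 - sqrt(5)/2) + 2*(5/2 - sqrt(5)/2)*conj(-sqrt(5)/2 - 1/2) + 2*(1/2 - sqrt(5)/2)*conj(1/2 + sqrt(5)/2) + 2*(sqrt(5)/2 + 5/2)*conj(-1/2 + sqrt(5)/2) + 5*(-2)*conj(0) + 5*(2)*conj(0)]
      = (1/20)[(20) + (4) + (-2) + (-2*sqrt(5)) + (-2) + (2*sqrt(5)) + (0) + (0)] = 20/20 = 1
  <chi_rho, chi_8> = (1/20)[1*(10)*conj(2) + 1*(-2)*conj(2) + 2*(1/2 + sqrt(5)/2)*conj(-sqrt(5)/2 - 1/2) + 2*(5/2 - sqrt(5)/2)*conj(-1/2 + sqrt(5)/2) + 2*(1/2 - sqrt(5)/2)*conj(-1/2 + sqrt(5)/2) + 2*(sqrt(5)/2 + 5/2)*conj(-sqrt(5)/2 - 1/2) + 5*(-2)*conj(0) + 5*(2)*conj(0)]
      = (1/20)[(20) + (-4) + (-3 - sqrt(5)) + (-5 + 3*sqrt(5)) + (-3 + sqrt(5)) + (-3*sqrt(5) - 5) + (0) + (0)] = 0/20 = 0
Dimension check: dim(rho) = sum (mult * dim) = 1*1 + 1*1 + 0*1 + 2*1 + 1*2 + 1*2 + 1*2 + 0*2 = 10 = chi_rho(e) = 10.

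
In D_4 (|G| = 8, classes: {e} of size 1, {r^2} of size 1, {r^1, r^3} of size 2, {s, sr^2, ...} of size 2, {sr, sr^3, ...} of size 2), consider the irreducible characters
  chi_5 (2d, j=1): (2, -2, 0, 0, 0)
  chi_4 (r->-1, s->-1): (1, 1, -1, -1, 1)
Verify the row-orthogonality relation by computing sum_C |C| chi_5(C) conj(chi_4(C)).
Sum = 0; so <chi_5, chi_4> = 0 (distinct irreducibles are orthogonal).

Why: Compute term by term over conjugacy classes (|C| * chi_5(C) * conj(chi_4(C))):
  1*(2)*conj(1) + 1*(-2)*conj(1) + 2*(0)*conj(-1) + 2*(0)*conj(-1) + 2*(0)*conj(1)
  = (2) + (-2) + (0) + (0) + (0)
  = 0.
Dividing by |G| = 8 gives 0/8 = 0, matching the row-orthogonality relation <chi_5, chi_4> = [chi_5 = chi_4].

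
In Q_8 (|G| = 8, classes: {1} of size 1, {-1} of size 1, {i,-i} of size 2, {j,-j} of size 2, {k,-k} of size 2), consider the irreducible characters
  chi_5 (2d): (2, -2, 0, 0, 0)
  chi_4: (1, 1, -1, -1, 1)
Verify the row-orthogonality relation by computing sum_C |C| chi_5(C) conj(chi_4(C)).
Sum = 0; so <chi_5, chi_4> = 0 (distinct irreducibles are orthogonal).

Compute term by term over conjugacy classes (|C| * chi_5(C) * conj(chi_4(C))):
  1*(2)*conj(1) + 1*(-2)*conj(1) + 2*(0)*conj(-1) + 2*(0)*conj(-1) + 2*(0)*conj(1)
  = (2) + (-2) + (0) + (0) + (0)
  = 0.
Dividing by |G| = 8 gives 0/8 = 0, matching the row-orthogonality relation <chi_5, chi_4> = [chi_5 = chi_4].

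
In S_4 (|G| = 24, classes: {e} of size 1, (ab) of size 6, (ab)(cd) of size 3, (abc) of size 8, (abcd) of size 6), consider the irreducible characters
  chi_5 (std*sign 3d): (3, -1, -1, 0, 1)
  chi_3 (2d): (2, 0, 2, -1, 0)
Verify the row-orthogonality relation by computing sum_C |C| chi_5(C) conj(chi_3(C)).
Sum = 0; so <chi_5, chi_3> = 0 (distinct irreducibles are orthogonal).

Reasoning: Compute term by term over conjugacy classes (|C| * chi_5(C) * conj(chi_3(C))):
  1*(3)*conj(2) + 6*(-1)*conj(0) + 3*(-1)*conj(2) + 8*(0)*conj(-1) + 6*(1)*conj(0)
  = (6) + (0) + (-6) + (0) + (0)
  = 0.
Dividing by |G| = 24 gives 0/24 = 0, matching the row-orthogonality relation <chi_5, chi_3> = [chi_5 = chi_3].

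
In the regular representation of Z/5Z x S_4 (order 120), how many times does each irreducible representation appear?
Each irreducible V_i of dimension d_i appears with multiplicity d_i, i.e. rho_reg = (direct sum over all irreducibles V_i) d_i V_i. The irreducible dimensions for Z/5Z x S_4 are 1, 1, 1, 1, 1, 1, 1, 1, 1, 1, 2, 2, 2, 2, 2, 3, 3, 3, 3, 3, 3, 3, 3, 3, 3: 10 irreducibles of dimension 1, each with multiplicity 1; 5 irreducibles of dimension 2, each with multiplicity 2; 10 irreducibles of dimension 3, each with multiplicity 3. Total dimension 10*1*1 + 5*2*2 + 10*3*3 = 120 = |G|.

Argument: General theorem: in the regular representation of a finite group G, each irreducible appears with multiplicity equal to its dimension. Check: dim(rho_reg) = sum d_i^2 = 1 + 1 + 1 + 1 + 1 + 1 + 1 + 1 + 1 + 1 + 4 + 4 + 4 + 4 + 4 + 9 + 9 + 9 + 9 + 9 + 9 + 9 + 9 + 9 + 9 = 120 = |G|.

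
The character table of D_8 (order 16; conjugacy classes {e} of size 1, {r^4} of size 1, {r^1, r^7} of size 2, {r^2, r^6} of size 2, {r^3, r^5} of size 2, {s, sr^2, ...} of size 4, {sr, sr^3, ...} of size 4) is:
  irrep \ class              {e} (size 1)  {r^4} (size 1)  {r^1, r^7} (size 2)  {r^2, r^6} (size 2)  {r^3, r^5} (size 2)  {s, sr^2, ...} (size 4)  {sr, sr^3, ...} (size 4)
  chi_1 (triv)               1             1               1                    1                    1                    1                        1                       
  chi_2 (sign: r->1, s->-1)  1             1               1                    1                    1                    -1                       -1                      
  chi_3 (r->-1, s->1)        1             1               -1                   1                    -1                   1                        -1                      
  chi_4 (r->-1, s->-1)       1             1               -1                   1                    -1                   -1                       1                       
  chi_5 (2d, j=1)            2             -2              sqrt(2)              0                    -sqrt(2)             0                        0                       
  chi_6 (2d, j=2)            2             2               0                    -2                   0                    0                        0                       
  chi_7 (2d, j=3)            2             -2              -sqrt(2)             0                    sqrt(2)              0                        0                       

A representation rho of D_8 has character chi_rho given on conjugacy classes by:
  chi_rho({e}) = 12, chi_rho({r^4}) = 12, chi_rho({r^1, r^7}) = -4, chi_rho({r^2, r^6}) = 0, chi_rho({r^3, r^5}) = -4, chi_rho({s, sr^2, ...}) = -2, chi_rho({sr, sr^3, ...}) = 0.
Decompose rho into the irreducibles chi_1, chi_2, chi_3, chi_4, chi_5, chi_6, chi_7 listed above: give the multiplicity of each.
Multiplicities: chi_1: 0, chi_2: 1, chi_3: 2, chi_4: 3, chi_5: 0, chi_6: 3, chi_7: 0.

Proof sketch: Use <chi_rho, chi> = (1/|G|) sum_C |C| * chi_rho(C) * conj(chi(C)) with |G| = 16 for each irreducible chi in the table:
  <chi_rho, chi_1> = (1/16)[1*(12)*conj(1) + 1*(12)*conj(1) + 2*(-4)*conj(1) + 2*(0)*conj(1) + 2*(-4)*conj(1) + 4*(-2)*conj(1) + 4*(0)*conj(1)]
      = (1/16)[(12) + (12) + (-8) + (0) + (-8) + (-8) + (0)] = 0/16 = 0
  <chi_rho, chi_2> = (1/16)[1*(12)*conj(1) + 1*(12)*conj(1) + 2*(-4)*conj(1) + 2*(0)*conj(1) + 2*(-4)*conj(1) + 4*(-2)*conj(-1) + 4*(0)*conj(-1)]
      = (1/16)[(12) + (12) + (-8) + (0) + (-8) + (8) + (0)] = 16/16 = 1
  <chi_rho, chi_3> = (1/16)[1*(12)*conj(1) + 1*(12)*conj(1) + 2*(-4)*conj(-1) + 2*(0)*conj(1) + 2*(-4)*conj(-1) + 4*(-2)*conj(1) + 4*(0)*conj(-1)]
      = (1/16)[(12) + (12) + (8) + (0) + (8) + (-8) + (0)] = 32/16 = 2
  <chi_rho, chi_4> = (1/16)[1*(12)*conj(1) + 1*(12)*conj(1) + 2*(-4)*conj(-1) + 2*(0)*conj(1) + 2*(-4)*conj(-1) + 4*(-2)*conj(-1) + 4*(0)*conj(1)]
      = (1/16)[(12) + (12) + (8) + (0) + (8) + (8) + (0)] = 48/16 = 3
  <chi_rho, chi_5> = (1/16)[1*(12)*conj(2) + 1*(12)*conj(-2) + 2*(-4)*conj(sqrt(2)) + 2*(0)*conj(0) + 2*(-4)*conj(-sqrt(2)) + 4*(-2)*conj(0) + 4*(0)*conj(0)]
      = (1/16)[(24) + (-24) + (-8*sqrt(2)) + (0) + (8*sqrt(2)) + (0) + (0)] = 0/16 = 0
  <chi_rho, chi_6> = (1/16)[1*(12)*conj(2) + 1*(12)*conj(2) + 2*(-4)*conj(0) + 2*(0)*conj(-2) + 2*(-4)*conj(0) + 4*(-2)*conj(0) + 4*(0)*conj(0)]
      = (1/16)[(24) + (24) + (0) + (0) + (0) + (0) + (0)] = 48/16 = 3
  <chi_rho, chi_7> = (1/16)[1*(12)*conj(2) + 1*(12)*conj(-2) + 2*(-4)*conj(-sqrt(2)) + 2*(0)*conj(0) + 2*(-4)*conj(sqrt(2)) + 4*(-2)*conj(0) + 4*(0)*conj(0)]
      = (1/16)[(24) + (-24) + (8*sqrt(2)) + (0) + (-8*sqrt(2)) + (0) + (0)] = 0/16 = 0
Dimension check: dim(rho) = sum (mult * dim) = 0*1 + 1*1 + 2*1 + 3*1 + 0*2 + 3*2 + 0*2 = 12 = chi_rho(e) = 12.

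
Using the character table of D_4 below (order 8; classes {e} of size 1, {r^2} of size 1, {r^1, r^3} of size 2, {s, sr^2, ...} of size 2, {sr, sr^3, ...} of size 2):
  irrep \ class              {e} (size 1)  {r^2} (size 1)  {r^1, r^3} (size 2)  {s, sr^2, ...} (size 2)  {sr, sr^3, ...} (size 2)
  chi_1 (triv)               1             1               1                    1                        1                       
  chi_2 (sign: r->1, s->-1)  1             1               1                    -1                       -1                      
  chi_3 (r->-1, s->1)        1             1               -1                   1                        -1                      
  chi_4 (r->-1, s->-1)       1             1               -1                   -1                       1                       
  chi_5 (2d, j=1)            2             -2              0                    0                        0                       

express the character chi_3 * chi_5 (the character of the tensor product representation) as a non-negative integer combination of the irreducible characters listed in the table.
chi_3 tensor chi_5 = chi_5 (all other irreducibles have multiplicity 0).

Solution. The character of a tensor product is the pointwise product (chi_3 * chi_5)(C) = chi_3(C) * chi_5(C):
  {e}: (1)*(2), {r^2}: (1)*(-2), {r^1, r^3}: (-1)*(0), {s, sr^2, ...}: (1)*(0), {sr, sr^3, ...}: (-1)*(0)
so (chi_3 * chi_5) takes values
  {e} -> 2, {r^2} -> -2, {r^1, r^3} -> 0, {s, sr^2, ...} -> 0, {sr, sr^3, ...} -> 0.
Now take the inner product of this character with each irreducible chi from the table, <chi_3*chi_5, chi> = (1/8) sum_C |C| (chi_3*chi_5)(C) conj(chi(C)):
  <chi_3*chi_5, chi_1> = (1/8)[1*(2)*conj(1) + 1*(-2)*conj(1) + 2*(0)*conj(1) + 2*(0)*conj(1) + 2*(0)*conj(1)]
      = (1/8)[(2) + (-2) + (0) + (0) + (0)] = 0/8 = 0
  <chi_3*chi_5, chi_2> = (1/8)[1*(2)*conj(1) + 1*(-2)*conj(1) + 2*(0)*conj(1) + 2*(0)*conj(-1) + 2*(0)*conj(-1)]
      = (1/8)[(2) + (-2) + (0) + (0) + (0)] = 0/8 = 0
  <chi_3*chi_5, chi_3> = (1/8)[1*(2)*conj(1) + 1*(-2)*conj(1) + 2*(0)*conj(-1) + 2*(0)*conj(1) + 2*(0)*conj(-1)]
      = (1/8)[(2) + (-2) + (0) + (0) + (0)] = 0/8 = 0
  <chi_3*chi_5, chi_4> = (1/8)[1*(2)*conj(1) + 1*(-2)*conj(1) + 2*(0)*conj(-1) + 2*(0)*conj(-1) + 2*(0)*conj(1)]
      = (1/8)[(2) + (-2) + (0) + (0) + (0)] = 0/8 = 0
  <chi_3*chi_5, chi_5> = (1/8)[1*(2)*conj(2) + 1*(-2)*conj(-2) + 2*(0)*conj(0) + 2*(0)*conj(0) + 2*(0)*conj(0)]
      = (1/8)[(4) + (4) + (0) + (0) + (0)] = 8/8 = 1
Hence the multiplicities are chi_5: 1. Dimension check: dim(chi_3)*dim(chi_5) = 1*2 = 2 and sum (mult * dim) = 1*2 = 2.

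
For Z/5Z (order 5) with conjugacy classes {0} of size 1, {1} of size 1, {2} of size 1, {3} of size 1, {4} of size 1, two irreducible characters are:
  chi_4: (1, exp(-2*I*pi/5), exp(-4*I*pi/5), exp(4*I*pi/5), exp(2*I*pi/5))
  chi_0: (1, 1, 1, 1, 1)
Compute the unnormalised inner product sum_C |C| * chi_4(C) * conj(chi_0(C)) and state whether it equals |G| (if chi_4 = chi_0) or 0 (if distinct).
Sum = 0; so <chi_4, chi_0> = 0 (distinct irreducibles are orthogonal).

Working: Compute term by term over conjugacy classes (|C| * chi_4(C) * conj(chi_0(C))):
  1*(1)*conj(1) + 1*(exp(-2*I*pi/5))*conj(1) + 1*(exp(-4*I*pi/5))*conj(1) + 1*(exp(4*I*pi/5))*conj(1) + 1*(exp(2*I*pi/5))*conj(1)
  = (1) + (exp(-2*I*pi/5)) + (exp(-4*I*pi/5)) + (exp(4*I*pi/5)) + (exp(2*I*pi/5))
  = 0.
(Exp terms are combined using exp(i*s)*conj(exp(i*t)) = exp(i*(s-t)), and sums of them are collapsed using the identity that for every m > 1 the m distinct m-th roots of unity sum to 0, e.g. 1 + exp(2*I*pi/3) + exp(-2*I*pi/3) = 0.)
Dividing by |G| = 5 gives 0/5 = 0, matching the row-orthogonality relation <chi_4, chi_0> = [chi_4 = chi_0].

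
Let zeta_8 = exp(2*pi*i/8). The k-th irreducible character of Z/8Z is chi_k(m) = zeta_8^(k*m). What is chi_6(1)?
chi_6(1) = zeta_8^6 = -I

Justification: chi_6(1) = zeta_8^(6*1) = zeta_8^6. Since zeta_8^8 = 1, this equals zeta_8^6 = exp(2*pi*i*6/8) = -I.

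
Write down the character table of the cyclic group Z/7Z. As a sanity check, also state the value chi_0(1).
Character table of Z/7Z (irreps indexed chi_0,...,chi_6 with chi_k(m) = zeta_7^(k*m), zeta_7 = exp(2*pi*i/7)):
  irrep \ class  {0} (size 1)  {1} (size 1)    {2} (size 1)    {3} (size 1)    {4} (size 1)    {5} (size 1)    {6} (size 1)  
  chi_0          1             1               1               1               1               1               1             
  chi_1          1             exp(2*I*pi/7)   exp(4*I*pi/7)   exp(6*I*pi/7)   exp(-6*I*pi/7)  exp(-4*I*pi/7)  exp(-2*I*pi/7)
  chi_2          1             exp(4*I*pi/7)   exp(-6*I*pi/7)  exp(-2*I*pi/7)  exp(2*I*pi/7)   exp(6*I*pi/7)   exp(-4*I*pi/7)
  chi_3          1             exp(6*I*pi/7)   exp(-2*I*pi/7)  exp(4*I*pi/7)   exp(-4*I*pi/7)  exp(2*I*pi/7)   exp(-6*I*pi/7)
  chi_4          1             exp(-6*I*pi/7)  exp(2*I*pi/7)   exp(-4*I*pi/7)  exp(4*I*pi/7)   exp(-2*I*pi/7)  exp(6*I*pi/7) 
  chi_5          1             exp(-4*I*pi/7)  exp(6*I*pi/7)   exp(2*I*pi/7)   exp(-2*I*pi/7)  exp(-6*I*pi/7)  exp(4*I*pi/7) 
  chi_6          1             exp(-2*I*pi/7)  exp(-4*I*pi/7)  exp(-6*I*pi/7)  exp(6*I*pi/7)   exp(4*I*pi/7)   exp(2*I*pi/7) 

Spot check: chi_0(1) = zeta_7^(0*1) = zeta_7^0 = 1.

Reasoning: Z/7Z is abelian, so all 7 irreducible complex representations are 1-dimensional. They are given by chi_k(m) = zeta_7^(k*m) for k = 0,...,6. Row orthogonality: sum_m chi_k(m) conj(chi_l(m)) = 7 * [k = l].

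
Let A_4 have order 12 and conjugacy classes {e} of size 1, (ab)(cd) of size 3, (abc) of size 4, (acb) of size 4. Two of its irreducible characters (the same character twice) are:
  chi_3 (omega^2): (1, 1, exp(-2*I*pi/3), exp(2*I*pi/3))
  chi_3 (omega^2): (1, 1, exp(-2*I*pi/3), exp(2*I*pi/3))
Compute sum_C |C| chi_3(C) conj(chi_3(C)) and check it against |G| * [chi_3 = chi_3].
Sum = 12 = |G| = 12; so <chi_3, chi_3> = 1 (norm-1 confirms irreducibility).

Justification: Compute term by term over conjugacy classes (|C| * chi_3(C) * conj(chi_3(C))):
  1*(1)*conj(1) + 3*(1)*conj(1) + 4*(exp(-2*I*pi/3))*conj(exp(-2*I*pi/3)) + 4*(exp(2*I*pi/3))*conj(exp(2*I*pi/3))
  = (1) + (3) + (4) + (4)
  = 12.
(Exp terms are combined using exp(i*s)*conj(exp(i*t)) = exp(i*(s-t)), and sums of them are collapsed using the identity that for every m > 1 the m distinct m-th roots of unity sum to 0, e.g. 1 + exp(2*I*pi/3) + exp(-2*I*pi/3) = 0.)
Dividing by |G| = 12 gives 12/12 = 1, matching the row-orthogonality relation <chi_3, chi_3> = [chi_3 = chi_3].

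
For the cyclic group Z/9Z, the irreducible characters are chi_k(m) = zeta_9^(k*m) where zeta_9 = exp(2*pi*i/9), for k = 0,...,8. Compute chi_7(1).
chi_7(1) = zeta_9^7 = exp(-4*I*pi/9)

Proof sketch: chi_7(1) = zeta_9^(7*1) = zeta_9^7. Since zeta_9^9 = 1, this equals zeta_9^7 = exp(2*pi*i*7/9) = exp(-4*I*pi/9).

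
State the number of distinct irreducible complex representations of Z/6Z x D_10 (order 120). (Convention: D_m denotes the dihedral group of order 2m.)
48

Details: The number of irreducible complex representations of a finite group equals its number of conjugacy classes. For a direct product, #classes(G x H) = #classes(G) * #classes(H). Z/6Z has 6 classes (abelian), D_10 has 8 classes, so 6 * 8 = 48, so Z/6Z x D_10 (order 120) has exactly 48 irreducible complex representations.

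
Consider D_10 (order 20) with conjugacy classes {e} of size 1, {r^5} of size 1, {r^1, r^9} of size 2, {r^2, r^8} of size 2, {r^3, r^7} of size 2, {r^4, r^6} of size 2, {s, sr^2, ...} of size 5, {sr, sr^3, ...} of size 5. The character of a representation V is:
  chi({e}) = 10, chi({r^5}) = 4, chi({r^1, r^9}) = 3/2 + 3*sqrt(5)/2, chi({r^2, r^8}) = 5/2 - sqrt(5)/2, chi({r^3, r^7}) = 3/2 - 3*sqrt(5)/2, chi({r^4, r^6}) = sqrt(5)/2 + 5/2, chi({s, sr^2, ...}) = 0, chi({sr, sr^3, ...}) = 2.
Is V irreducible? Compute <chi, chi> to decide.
Not irreducible (reducible): <chi, chi> = 11 > 1.

Justification: <chi, chi> = (1/|G|) sum_C |C| * |chi(C)|^2 = (1/20)[1*|10|^2 + 1*|4|^2 + 2*|3/2 + 3*sqrt(5)/2|^2 + 2*|5/2 - sqrt(5)/2|^2 + 2*|3/2 - 3*sqrt(5)/2|^2 + 2*|sqrt(5)/2 + 5/2|^2 + 5*|0|^2 + 5*|2|^2]
  = (1/20)[(100) + (16) + (9*sqrt(5) + 27) + (15 - 5*sqrt(5)) + (27 - 9*sqrt(5)) + (5*sqrt(5) + 15) + (0) + (20)] = 220/20 = 11.
A character is irreducible iff <chi, chi> = 1, so this representation is reducible.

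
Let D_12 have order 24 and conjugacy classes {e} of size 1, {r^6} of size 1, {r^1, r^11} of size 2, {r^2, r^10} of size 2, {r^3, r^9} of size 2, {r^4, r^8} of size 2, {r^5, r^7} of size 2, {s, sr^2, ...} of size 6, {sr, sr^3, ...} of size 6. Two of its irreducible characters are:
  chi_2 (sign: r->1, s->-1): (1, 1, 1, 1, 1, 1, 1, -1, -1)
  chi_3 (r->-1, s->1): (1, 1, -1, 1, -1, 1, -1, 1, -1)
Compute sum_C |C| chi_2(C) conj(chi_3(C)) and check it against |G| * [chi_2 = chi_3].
Sum = 0; so <chi_2, chi_3> = 0 (distinct irreducibles are orthogonal).

Derivation: Compute term by term over conjugacy classes (|C| * chi_2(C) * conj(chi_3(C))):
  1*(1)*conj(1) + 1*(1)*conj(1) + 2*(1)*conj(-1) + 2*(1)*conj(1) + 2*(1)*conj(-1) + 2*(1)*conj(1) + 2*(1)*conj(-1) + 6*(-1)*conj(1) + 6*(-1)*conj(-1)
  = (1) + (1) + (-2) + (2) + (-2) + (2) + (-2) + (-6) + (6)
  = 0.
Dividing by |G| = 24 gives 0/24 = 0, matching the row-orthogonality relation <chi_2, chi_3> = [chi_2 = chi_3].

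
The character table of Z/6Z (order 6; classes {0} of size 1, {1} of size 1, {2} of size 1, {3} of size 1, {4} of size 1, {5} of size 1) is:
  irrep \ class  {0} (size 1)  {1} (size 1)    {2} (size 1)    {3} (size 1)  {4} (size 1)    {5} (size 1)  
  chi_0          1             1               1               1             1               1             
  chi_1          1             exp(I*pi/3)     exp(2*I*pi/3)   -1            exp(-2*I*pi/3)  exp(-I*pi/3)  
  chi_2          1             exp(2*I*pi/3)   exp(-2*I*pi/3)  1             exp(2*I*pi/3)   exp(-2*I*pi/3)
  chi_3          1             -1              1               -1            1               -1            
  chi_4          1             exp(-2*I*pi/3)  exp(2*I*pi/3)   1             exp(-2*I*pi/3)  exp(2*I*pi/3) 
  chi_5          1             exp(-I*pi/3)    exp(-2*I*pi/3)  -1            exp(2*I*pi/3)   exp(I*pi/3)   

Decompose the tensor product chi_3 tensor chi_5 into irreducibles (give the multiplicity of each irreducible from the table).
chi_3 tensor chi_5 = chi_2 (all other irreducibles have multiplicity 0).

Why: The character of a tensor product is the pointwise product (chi_3 * chi_5)(C) = chi_3(C) * chi_5(C):
  {0}: (1)*(1), {1}: (-1)*(exp(-I*pi/3)), {2}: (1)*(exp(-2*I*pi/3)), {3}: (-1)*(-1), {4}: (1)*(exp(2*I*pi/3)), {5}: (-1)*(exp(I*pi/3))
so (chi_3 * chi_5) takes values
  {0} -> 1, {1} -> -exp(-I*pi/3), {2} -> exp(-2*I*pi/3), {3} -> 1, {4} -> exp(2*I*pi/3), {5} -> -exp(I*pi/3).
Now take the inner product of this character with each irreducible chi from the table, <chi_3*chi_5, chi> = (1/6) sum_C |C| (chi_3*chi_5)(C) conj(chi(C)):
  <chi_3*chi_5, chi_0> = (1/6)[1*(1)*conj(1) + 1*(-exp(-I*pi/3))*conj(1) + 1*(exp(-2*I*pi/3))*conj(1) + 1*(1)*conj(1) + 1*(exp(2*I*pi/3))*conj(1) + 1*(-exp(I*pi/3))*conj(1)]
      = (1/6)[(1) + (-exp(-I*pi/3)) + (exp(-2*I*pi/3)) + (1) + (exp(2*I*pi/3)) + (-exp(I*pi/3))] = 0/6 = 0
  <chi_3*chi_5, chi_1> = (1/6)[1*(1)*conj(1) + 1*(-exp(-I*pi/3))*conj(exp(I*pi/3)) + 1*(exp(-2*I*pi/3))*conj(exp(2*I*pi/3)) + 1*(1)*conj(-1) + 1*(exp(2*I*pi/3))*conj(exp(-2*I*pi/3)) + 1*(-exp(I*pi/3))*conj(exp(-I*pi/3))]
      = (1/6)[(1) + (-exp(-2*I*pi/3)) + (exp(2*I*pi/3)) + (-1) + (exp(-2*I*pi/3)) + (-exp(2*I*pi/3))] = 0/6 = 0
  <chi_3*chi_5, chi_2> = (1/6)[1*(1)*conj(1) + 1*(-exp(-I*pi/3))*conj(exp(2*I*pi/3)) + 1*(exp(-2*I*pi/3))*conj(exp(-2*I*pi/3)) + 1*(1)*conj(1) + 1*(exp(2*I*pi/3))*conj(exp(2*I*pi/3)) + 1*(-exp(I*pi/3))*conj(exp(-2*I*pi/3))]
      = (1/6)[(1) + (1) + (1) + (1) + (1) + (1)] = 6/6 = 1
  <chi_3*chi_5, chi_3> = (1/6)[1*(1)*conj(1) + 1*(-exp(-I*pi/3))*conj(-1) + 1*(exp(-2*I*pi/3))*conj(1) + 1*(1)*conj(-1) + 1*(exp(2*I*pi/3))*conj(1) + 1*(-exp(I*pi/3))*conj(-1)]
      = (1/6)[(1) + (exp(-I*pi/3)) + (exp(-2*I*pi/3)) + (-1) + (exp(2*I*pi/3)) + (exp(I*pi/3))] = 0/6 = 0
  <chi_3*chi_5, chi_4> = (1/6)[1*(1)*conj(1) + 1*(-exp(-I*pi/3))*conj(exp(-2*I*pi/3)) + 1*(exp(-2*I*pi/3))*conj(exp(2*I*pi/3)) + 1*(1)*conj(1) + 1*(exp(2*I*pi/3))*conj(exp(-2*I*pi/3)) + 1*(-exp(I*pi/3))*conj(exp(2*I*pi/3))]
      = (1/6)[(1) + (-exp(I*pi/3)) + (exp(2*I*pi/3)) + (1) + (exp(-2*I*pi/3)) + (-exp(-I*pi/3))] = 0/6 = 0
  <chi_3*chi_5, chi_5> = (1/6)[1*(1)*conj(1) + 1*(-exp(-I*pi/3))*conj(exp(-I*pi/3)) + 1*(exp(-2*I*pi/3))*conj(exp(-2*I*pi/3)) + 1*(1)*conj(-1) + 1*(exp(2*I*pi/3))*conj(exp(2*I*pi/3)) + 1*(-exp(I*pi/3))*conj(exp(I*pi/3))]
      = (1/6)[(1) + (-1) + (1) + (-1) + (1) + (-1)] = 0/6 = 0
(Exp terms are combined using exp(i*s)*conj(exp(i*t)) = exp(i*(s-t)), and sums of them are collapsed using the identity that for every m > 1 the m distinct m-th roots of unity sum to 0, e.g. 1 + exp(2*I*pi/3) + exp(-2*I*pi/3) = 0.)
Hence the multiplicities are chi_2: 1. Dimension check: dim(chi_3)*dim(chi_5) = 1*1 = 1 and sum (mult * dim) = 1*1 = 1.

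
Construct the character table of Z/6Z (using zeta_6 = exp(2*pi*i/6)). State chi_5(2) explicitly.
Character table of Z/6Z (irreps indexed chi_0,...,chi_5 with chi_k(m) = zeta_6^(k*m), zeta_6 = exp(2*pi*i/6)):
  irrep \ class  {0} (size 1)  {1} (size 1)    {2} (size 1)    {3} (size 1)  {4} (size 1)    {5} (size 1)  
  chi_0          1             1               1               1             1               1             
  chi_1          1             exp(I*pi/3)     exp(2*I*pi/3)   -1            exp(-2*I*pi/3)  exp(-I*pi/3)  
  chi_2          1             exp(2*I*pi/3)   exp(-2*I*pi/3)  1             exp(2*I*pi/3)   exp(-2*I*pi/3)
  chi_3          1             -1              1               -1            1               -1            
  chi_4          1             exp(-2*I*pi/3)  exp(2*I*pi/3)   1             exp(-2*I*pi/3)  exp(2*I*pi/3) 
  chi_5          1             exp(-I*pi/3)    exp(-2*I*pi/3)  -1            exp(2*I*pi/3)   exp(I*pi/3)   

Spot check: chi_5(2) = zeta_6^(5*2) = zeta_6^10 = exp(-2*I*pi/3).

Z/6Z is abelian, so all 6 irreducible complex representations are 1-dimensional. They are given by chi_k(m) = zeta_6^(k*m) for k = 0,...,5. Row orthogonality: sum_m chi_k(m) conj(chi_l(m)) = 6 * [k = l].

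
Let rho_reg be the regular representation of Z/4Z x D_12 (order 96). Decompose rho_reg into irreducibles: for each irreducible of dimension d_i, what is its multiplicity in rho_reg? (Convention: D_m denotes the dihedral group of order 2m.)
Each irreducible V_i of dimension d_i appears with multiplicity d_i, i.e. rho_reg = (direct sum over all irreducibles V_i) d_i V_i. The irreducible dimensions for Z/4Z x D_12 are 1, 1, 1, 1, 1, 1, 1, 1, 1, 1, 1, 1, 1, 1, 1, 1, 2, 2, 2, 2, 2, 2, 2, 2, 2, 2, 2, 2, 2, 2, 2, 2, 2, 2, 2, 2: 16 irreducibles of dimension 1, each with multiplicity 1; 20 irreducibles of dimension 2, each with multiplicity 2. Total dimension 16*1*1 + 20*2*2 = 96 = |G|.

Proof sketch: General theorem: in the regular representation of a finite group G, each irreducible appears with multiplicity equal to its dimension. Check: dim(rho_reg) = sum d_i^2 = 1 + 1 + 1 + 1 + 1 + 1 + 1 + 1 + 1 + 1 + 1 + 1 + 1 + 1 + 1 + 1 + 4 + 4 + 4 + 4 + 4 + 4 + 4 + 4 + 4 + 4 + 4 + 4 + 4 + 4 + 4 + 4 + 4 + 4 + 4 + 4 = 96 = |G|.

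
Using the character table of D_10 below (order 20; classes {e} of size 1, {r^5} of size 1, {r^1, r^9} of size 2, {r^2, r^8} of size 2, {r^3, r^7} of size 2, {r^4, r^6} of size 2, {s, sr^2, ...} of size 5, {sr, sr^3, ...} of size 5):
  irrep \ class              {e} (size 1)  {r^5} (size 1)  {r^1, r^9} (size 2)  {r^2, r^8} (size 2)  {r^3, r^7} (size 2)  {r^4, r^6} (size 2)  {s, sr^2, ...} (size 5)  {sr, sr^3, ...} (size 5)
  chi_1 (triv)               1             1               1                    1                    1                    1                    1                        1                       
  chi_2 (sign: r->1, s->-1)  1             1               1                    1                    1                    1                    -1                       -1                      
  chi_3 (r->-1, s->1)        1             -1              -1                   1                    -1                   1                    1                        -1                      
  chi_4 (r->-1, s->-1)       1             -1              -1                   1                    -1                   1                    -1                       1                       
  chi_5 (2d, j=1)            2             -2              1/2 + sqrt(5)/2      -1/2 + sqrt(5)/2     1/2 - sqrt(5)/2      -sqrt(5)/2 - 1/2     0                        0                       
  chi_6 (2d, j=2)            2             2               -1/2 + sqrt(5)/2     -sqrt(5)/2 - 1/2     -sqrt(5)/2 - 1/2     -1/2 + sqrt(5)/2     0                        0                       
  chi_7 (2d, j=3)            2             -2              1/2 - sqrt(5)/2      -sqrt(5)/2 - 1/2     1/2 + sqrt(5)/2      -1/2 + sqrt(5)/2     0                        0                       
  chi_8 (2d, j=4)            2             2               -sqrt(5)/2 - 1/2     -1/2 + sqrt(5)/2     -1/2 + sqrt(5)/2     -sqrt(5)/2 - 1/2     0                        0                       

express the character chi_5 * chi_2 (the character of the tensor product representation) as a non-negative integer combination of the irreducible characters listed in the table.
chi_5 tensor chi_2 = chi_5 (all other irreducibles have multiplicity 0).

Derivation: The character of a tensor product is the pointwise product (chi_5 * chi_2)(C) = chi_5(C) * chi_2(C):
  {e}: (2)*(1), {r^5}: (-2)*(1), {r^1, r^9}: (1/2 + sqrt(5)/2)*(1), {r^2, r^8}: (-1/2 + sqrt(5)/2)*(1), {r^3, r^7}: (1/2 - sqrt(5)/2)*(1), {r^4, r^6}: (-sqrt(5)/2 - 1/2)*(1), {s, sr^2, ...}: (0)*(-1), {sr, sr^3, ...}: (0)*(-1)
so (chi_5 * chi_2) takes values
  {e} -> 2, {r^5} -> -2, {r^1, r^9} -> 1/2 + sqrt(5)/2, {r^2, r^8} -> -1/2 + sqrt(5)/2, {r^3, r^7} -> 1/2 - sqrt(5)/2, {r^4, r^6} -> -sqrt(5)/2 - 1/2, {s, sr^2, ...} -> 0, {sr, sr^3, ...} -> 0.
Now take the inner product of this character with each irreducible chi from the table, <chi_5*chi_2, chi> = (1/20) sum_C |C| (chi_5*chi_2)(C) conj(chi(C)):
  <chi_5*chi_2, chi_1> = (1/20)[1*(2)*conj(1) + 1*(-2)*conj(1) + 2*(1/2 + sqrt(5)/2)*conj(1) + 2*(-1/2 + sqrt(5)/2)*conj(1) + 2*(1/2 - sqrt(5)/2)*conj(1) + 2*(-sqrt(5)/2 - 1/2)*conj(1) + 5*(0)*conj(1) + 5*(0)*conj(1)]
      = (1/20)[(2) + (-2) + (1 + sqrt(5)) + (-1 + sqrt(5)) + (1 - sqrt(5)) + (-sqrt(5) - 1) + (0) + (0)] = 0/20 = 0
  <chi_5*chi_2, chi_2> = (1/20)[1*(2)*conj(1) + 1*(-2)*conj(1) + 2*(1/2 + sqrt(5)/2)*conj(1) + 2*(-1/2 + sqrt(5)/2)*conj(1) + 2*(1/2 - sqrt(5)/2)*conj(1) + 2*(-sqrt(5)/2 - 1/2)*conj(1) + 5*(0)*conj(-1) + 5*(0)*conj(-1)]
      = (1/20)[(2) + (-2) + (1 + sqrt(5)) + (-1 + sqrt(5)) + (1 - sqrt(5)) + (-sqrt(5) - 1) + (0) + (0)] = 0/20 = 0
  <chi_5*chi_2, chi_3> = (1/20)[1*(2)*conj(1) + 1*(-2)*conj(-1) + 2*(1/2 + sqrt(5)/2)*conj(-1) + 2*(-1/2 + sqrt(5)/2)*conj(1) + 2*(1/2 - sqrt(5)/2)*conj(-1) + 2*(-sqrt(5)/2 - 1/2)*conj(1) + 5*(0)*conj(1) + 5*(0)*conj(-1)]
      = (1/20)[(2) + (2) + (-sqrt(5) - 1) + (-1 + sqrt(5)) + (-1 + sqrt(5)) + (-sqrt(5) - 1) + (0) + (0)] = 0/20 = 0
  <chi_5*chi_2, chi_4> = (1/20)[1*(2)*conj(1) + 1*(-2)*conj(-1) + 2*(1/2 + sqrt(5)/2)*conj(-1) + 2*(-1/2 + sqrt(5)/2)*conj(1) + 2*(1/2 - sqrt(5)/2)*conj(-1) + 2*(-sqrt(5)/2 - 1/2)*conj(1) + 5*(0)*conj(-1) + 5*(0)*conj(1)]
      = (1/20)[(2) + (2) + (-sqrt(5) - 1) + (-1 + sqrt(5)) + (-1 + sqrt(5)) + (-sqrt(5) - 1) + (0) + (0)] = 0/20 = 0
  <chi_5*chi_2, chi_5> = (1/20)[1*(2)*conj(2) + 1*(-2)*conj(-2) + 2*(1/2 + sqrt(5)/2)*conj(1/2 + sqrt(5)/2) + 2*(-1/2 + sqrt(5)/2)*conj(-1/2 + sqrt(5)/2) + 2*(1/2 - sqrt(5)/2)*conj(1/2 - sqrt(5)/2) + 2*(-sqrt(5)/2 - 1/2)*conj(-sqrt(5)/2 - 1/2) + 5*(0)*conj(0) + 5*(0)*conj(0)]
      = (1/20)[(4) + (4) + (sqrt(5) + 3) + (3 - sqrt(5)) + (3 - sqrt(5)) + (sqrt(5) + 3) + (0) + (0)] = 20/20 = 1
  <chi_5*chi_2, chi_6> = (1/20)[1*(2)*conj(2) + 1*(-2)*conj(2) + 2*(1/2 + sqrt(5)/2)*conj(-1/2 + sqrt(5)/2) + 2*(-1/2 + sqrt(5)/2)*conj(-sqrt(5)/2 - 1/2) + 2*(1/2 - sqrt(5)/2)*conj(-sqrt(5)/2 - 1/2) + 2*(-sqrt(5)/2 - 1/2)*conj(-1/2 + sqrt(5)/2) + 5*(0)*conj(0) + 5*(0)*conj(0)]
      = (1/20)[(4) + (-4) + (2) + (-2) + (2) + (-2) + (0) + (0)] = 0/20 = 0
  <chi_5*chi_2, chi_7> = (1/20)[1*(2)*conj(2) + 1*(-2)*conj(-2) + 2*(1/2 + sqrt(5)/2)*conj(1/2 - sqrt(5)/2) + 2*(-1/2 + sqrt(5)/2)*conj(-sqrt(5)/2 - 1/2) + 2*(1/2 - sqrt(5)/2)*conj(1/2 + sqrt(5)/2) + 2*(-sqrt(5)/2 - 1/2)*conj(-1/2 + sqrt(5)/2) + 5*(0)*conj(0) + 5*(0)*conj(0)]
      = (1/20)[(4) + (4) + (-2) + (-2) + (-2) + (-2) + (0) + (0)] = 0/20 = 0
  <chi_5*chi_2, chi_8> = (1/20)[1*(2)*conj(2) + 1*(-2)*conj(2) + 2*(1/2 + sqrt(5)/2)*conj(-sqrt(5)/2 - 1/2) + 2*(-1/2 + sqrt(5)/2)*conj(-1/2 + sqrt(5)/2) + 2*(1/2 - sqrt(5)/2)*conj(-1/2 + sqrt(5)/2) + 2*(-sqrt(5)/2 - 1/2)*conj(-sqrt(5)/2 - 1/2) + 5*(0)*conj(0) + 5*(0)*conj(0)]
      = (1/20)[(4) + (-4) + (-3 - sqrt(5)) + (3 - sqrt(5)) + (-3 + sqrt(5)) + (sqrt(5) + 3) + (0) + (0)] = 0/20 = 0
Hence the multiplicities are chi_5: 1. Dimension check: dim(chi_5)*dim(chi_2) = 2*1 = 2 and sum (mult * dim) = 1*2 = 2.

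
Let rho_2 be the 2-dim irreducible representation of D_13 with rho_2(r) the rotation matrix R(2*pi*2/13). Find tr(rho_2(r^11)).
chi_{rho_2}(r^11) = 2*cos(2*pi*2*11/13) = -2*cos(5*pi/13)

Argument: rho_2(r^11) is rotation by angle 2*pi*2*11/13, whose trace is 2*cos(2*pi*2*11/13) = -2*cos(5*pi/13).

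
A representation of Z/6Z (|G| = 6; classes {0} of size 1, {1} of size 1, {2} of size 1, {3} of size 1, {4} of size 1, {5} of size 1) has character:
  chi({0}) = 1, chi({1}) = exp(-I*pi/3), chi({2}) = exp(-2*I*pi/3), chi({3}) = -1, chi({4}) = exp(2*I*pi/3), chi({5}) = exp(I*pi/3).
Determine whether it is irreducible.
Irreducible: <chi, chi> = 1.

Details: <chi, chi> = (1/|G|) sum_C |C| * |chi(C)|^2 = (1/6)[1*|1|^2 + 1*|exp(-I*pi/3)|^2 + 1*|exp(-2*I*pi/3)|^2 + 1*|-1|^2 + 1*|exp(2*I*pi/3)|^2 + 1*|exp(I*pi/3)|^2]
  = (1/6)[(1) + (1) + (1) + (1) + (1) + (1)] = 6/6 = 1.
(Exp terms are combined using exp(i*s)*conj(exp(i*t)) = exp(i*(s-t)), and sums of them are collapsed using the identity that for every m > 1 the m distinct m-th roots of unity sum to 0, e.g. 1 + exp(2*I*pi/3) + exp(-2*I*pi/3) = 0.)
A character is irreducible iff <chi, chi> = 1, so this representation is irreducible.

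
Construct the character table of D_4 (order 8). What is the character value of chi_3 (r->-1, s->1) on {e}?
Conjugacy classes: {e} of size 1, {r^2} of size 1, {r^1, r^3} of size 2, {s, sr^2, ...} of size 2, {sr, sr^3, ...} of size 2.
Character table:
  irrep \ class              {e} (size 1)  {r^2} (size 1)  {r^1, r^3} (size 2)  {s, sr^2, ...} (size 2)  {sr, sr^3, ...} (size 2)
  chi_1 (triv)               1             1               1                    1                        1                       
  chi_2 (sign: r->1, s->-1)  1             1               1                    -1                       -1                      
  chi_3 (r->-1, s->1)        1             1               -1                   1                        -1                      
  chi_4 (r->-1, s->-1)       1             1               -1                   -1                       1                       
  chi_5 (2d, j=1)            2             -2              0                    0                        0                       

Spot check: chi_3 (r->-1, s->1) on {e} = 1.

Derivation: D_4 has order 2*4 = 8 with 5 conjugacy classes, hence 5 irreducibles. Sum of squared dims 1 + 1 + 1 + 1 + 4 = 8 = |G|. Linear characters come from the abelianisation; the 2-dimensional irreps have character r^k -> 2*cos(2*pi*j*k/4), reflections -> 0.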